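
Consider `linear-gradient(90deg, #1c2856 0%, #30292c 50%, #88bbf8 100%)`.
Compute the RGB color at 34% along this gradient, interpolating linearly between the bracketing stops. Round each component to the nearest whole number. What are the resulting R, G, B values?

34% lies between the 0% and 50% stops, so the local fraction is t = (34 − 0)/(50 − 0) = 34/50 ≈ 0.68.
#1c2856 → (28, 40, 86); #30292c → (48, 41, 44).
R = 28 + 0.68 × (48 − 28) = 41.6 → 42
G = 40 + 0.68 × (41 − 40) = 40.68 → 41
B = 86 + 0.68 × (44 − 86) = 57.44 → 57

(42, 41, 57)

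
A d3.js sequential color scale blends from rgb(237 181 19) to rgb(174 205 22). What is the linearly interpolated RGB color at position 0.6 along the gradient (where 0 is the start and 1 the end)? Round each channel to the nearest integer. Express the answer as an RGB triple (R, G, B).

(199, 195, 21)

R = 237 + 0.6 × (174 − 237) = 237 + 0.6 × -63 = 199.2 → 199
G = 181 + 0.6 × (205 − 181) = 181 + 0.6 × 24 = 195.4 → 195
B = 19 + 0.6 × (22 − 19) = 19 + 0.6 × 3 = 20.8 → 21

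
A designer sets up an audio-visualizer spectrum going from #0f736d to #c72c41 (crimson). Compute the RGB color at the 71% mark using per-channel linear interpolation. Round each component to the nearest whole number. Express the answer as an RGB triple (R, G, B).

(146, 65, 78)

#0f736d → (15, 115, 109); #c72c41 → (199, 44, 65).
71% corresponds to t = 0.71.
R = 15 + 0.71 × (199 − 15) = 15 + 0.71 × 184 = 145.64 → 146
G = 115 + 0.71 × (44 − 115) = 115 + 0.71 × -71 = 64.59 → 65
B = 109 + 0.71 × (65 − 109) = 109 + 0.71 × -44 = 77.76 → 78
So the blended color is (146, 65, 78), about #92414e.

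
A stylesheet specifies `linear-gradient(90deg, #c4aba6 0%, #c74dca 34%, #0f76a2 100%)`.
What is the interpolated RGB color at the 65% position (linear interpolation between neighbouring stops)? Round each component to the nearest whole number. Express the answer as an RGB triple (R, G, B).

(113, 96, 183)

65% lies between the 34% and 100% stops, so the local fraction is t = (65 − 34)/(100 − 34) = 31/66 ≈ 0.4697.
#c74dca → (199, 77, 202); #0f76a2 → (15, 118, 162).
R = 199 + 0.4697 × (15 − 199) = 112.575 → 113
G = 77 + 0.4697 × (118 − 77) = 96.258 → 96
B = 202 + 0.4697 × (162 − 202) = 183.212 → 183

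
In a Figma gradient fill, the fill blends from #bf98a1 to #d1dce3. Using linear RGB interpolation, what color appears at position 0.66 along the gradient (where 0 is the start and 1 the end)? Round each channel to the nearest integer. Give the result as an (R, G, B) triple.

#bf98a1 → (191, 152, 161); #d1dce3 → (209, 220, 227).
R = 191 + 0.66 × (209 − 191) = 191 + 0.66 × 18 = 202.88 → 203
G = 152 + 0.66 × (220 − 152) = 152 + 0.66 × 68 = 196.88 → 197
B = 161 + 0.66 × (227 − 161) = 161 + 0.66 × 66 = 204.56 → 205

(203, 197, 205)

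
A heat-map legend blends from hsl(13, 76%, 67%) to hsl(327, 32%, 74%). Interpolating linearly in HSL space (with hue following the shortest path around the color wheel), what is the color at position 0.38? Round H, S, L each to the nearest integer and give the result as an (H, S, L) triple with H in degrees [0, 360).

(356, 59, 70)

Hue: 327 − 13 = 314°, but |314| > 180 so the shorter arc goes the other way: Δh = 314 − 360 = -46°.
H = 13 + 0.38 × (-46) = -4.48 → -4 → -4 mod 360 = 356°
S = 76 + 0.38 × (32 − 76) = 59.28 → 59%
L = 67 + 0.38 × (74 − 67) = 69.66 → 70%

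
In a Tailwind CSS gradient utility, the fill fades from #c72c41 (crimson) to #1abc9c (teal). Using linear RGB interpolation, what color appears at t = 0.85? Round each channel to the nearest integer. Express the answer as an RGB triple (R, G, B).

#c72c41 → (199, 44, 65); #1abc9c → (26, 188, 156).
R = 199 + 0.85 × (26 − 199) = 199 + 0.85 × -173 = 51.95 → 52
G = 44 + 0.85 × (188 − 44) = 44 + 0.85 × 144 = 166.4 → 166
B = 65 + 0.85 × (156 − 65) = 65 + 0.85 × 91 = 142.35 → 142
So the blended color is (52, 166, 142), about #34a68e.

(52, 166, 142)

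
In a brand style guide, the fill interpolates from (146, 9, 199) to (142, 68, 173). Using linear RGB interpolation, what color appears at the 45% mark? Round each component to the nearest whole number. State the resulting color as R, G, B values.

45% corresponds to t = 0.45.
R = 146 + 0.45 × (142 − 146) = 146 + 0.45 × -4 = 144.2 → 144
G = 9 + 0.45 × (68 − 9) = 9 + 0.45 × 59 = 35.55 → 36
B = 199 + 0.45 × (173 − 199) = 199 + 0.45 × -26 = 187.3 → 187
So the blended color is (144, 36, 187), about #9024bb.

(144, 36, 187)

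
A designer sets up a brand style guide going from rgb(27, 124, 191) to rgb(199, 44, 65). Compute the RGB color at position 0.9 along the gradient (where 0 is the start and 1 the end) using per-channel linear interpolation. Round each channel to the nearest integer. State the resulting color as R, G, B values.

R = 27 + 0.9 × (199 − 27) = 27 + 0.9 × 172 = 181.8 → 182
G = 124 + 0.9 × (44 − 124) = 124 + 0.9 × -80 = 52 → 52
B = 191 + 0.9 × (65 − 191) = 191 + 0.9 × -126 = 77.6 → 78
So the blended color is (182, 52, 78), about #b6344e.

(182, 52, 78)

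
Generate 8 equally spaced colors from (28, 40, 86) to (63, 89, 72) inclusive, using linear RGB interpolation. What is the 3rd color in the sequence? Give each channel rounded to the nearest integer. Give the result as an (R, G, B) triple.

With 8 swatches and endpoints inclusive, swatch 3 sits at t = (3 − 1)/(8 − 1) = 2/7 ≈ 0.2857.
R = 28 + 0.2857 × (63 − 28) = 37.999 → 38
G = 40 + 0.2857 × (89 − 40) = 53.999 → 54
B = 86 + 0.2857 × (72 − 86) = 82 → 82

(38, 54, 82)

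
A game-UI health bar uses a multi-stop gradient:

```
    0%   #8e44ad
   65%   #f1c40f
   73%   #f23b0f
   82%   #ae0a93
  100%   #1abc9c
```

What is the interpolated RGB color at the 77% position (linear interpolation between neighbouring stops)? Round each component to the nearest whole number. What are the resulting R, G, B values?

77% lies between the 73% and 82% stops, so the local fraction is t = (77 − 73)/(82 − 73) = 4/9 ≈ 0.4444.
#f23b0f → (242, 59, 15); #ae0a93 → (174, 10, 147).
R = 242 + 0.4444 × (174 − 242) = 211.781 → 212
G = 59 + 0.4444 × (10 − 59) = 37.224 → 37
B = 15 + 0.4444 × (147 − 15) = 73.661 → 74

(212, 37, 74)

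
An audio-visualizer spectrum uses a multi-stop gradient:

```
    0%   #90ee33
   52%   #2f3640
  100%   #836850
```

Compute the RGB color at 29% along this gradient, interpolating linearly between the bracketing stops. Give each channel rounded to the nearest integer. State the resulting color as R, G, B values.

(90, 135, 58)

29% lies between the 0% and 52% stops, so the local fraction is t = (29 − 0)/(52 − 0) = 29/52 ≈ 0.5577.
#90ee33 → (144, 238, 51); #2f3640 → (47, 54, 64).
R = 144 + 0.5577 × (47 − 144) = 89.903 → 90
G = 238 + 0.5577 × (54 − 238) = 135.383 → 135
B = 51 + 0.5577 × (64 − 51) = 58.25 → 58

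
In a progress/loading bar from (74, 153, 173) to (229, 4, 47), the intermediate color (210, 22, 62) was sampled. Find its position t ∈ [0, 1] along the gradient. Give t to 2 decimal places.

0.88

Invert the lerp on the R channel (largest span, 155): t = (210 − 74) / (229 − 74) = 136/155 = 0.87742.
Check on G: (22 − 153)/(4 − 153) = 0.8792 ✓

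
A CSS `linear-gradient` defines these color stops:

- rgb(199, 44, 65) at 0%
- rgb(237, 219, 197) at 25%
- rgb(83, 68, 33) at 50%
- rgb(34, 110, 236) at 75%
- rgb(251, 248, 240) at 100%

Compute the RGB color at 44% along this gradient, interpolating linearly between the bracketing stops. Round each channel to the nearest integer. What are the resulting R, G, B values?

44% lies between the 25% and 50% stops, so the local fraction is t = (44 − 25)/(50 − 25) = 19/25 ≈ 0.76.
R = 237 + 0.76 × (83 − 237) = 119.96 → 120
G = 219 + 0.76 × (68 − 219) = 104.24 → 104
B = 197 + 0.76 × (33 − 197) = 72.36 → 72

(120, 104, 72)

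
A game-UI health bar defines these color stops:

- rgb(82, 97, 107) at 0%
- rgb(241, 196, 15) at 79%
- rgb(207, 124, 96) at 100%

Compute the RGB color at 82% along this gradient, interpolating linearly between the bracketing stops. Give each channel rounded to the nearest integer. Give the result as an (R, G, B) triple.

82% lies between the 79% and 100% stops, so the local fraction is t = (82 − 79)/(100 − 79) = 3/21 ≈ 0.1429.
R = 241 + 0.1429 × (207 − 241) = 236.141 → 236
G = 196 + 0.1429 × (124 − 196) = 185.711 → 186
B = 15 + 0.1429 × (96 − 15) = 26.575 → 27

(236, 186, 27)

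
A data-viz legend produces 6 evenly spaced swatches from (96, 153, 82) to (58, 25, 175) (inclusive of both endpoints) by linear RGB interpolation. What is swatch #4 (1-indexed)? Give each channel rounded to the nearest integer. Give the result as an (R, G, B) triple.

With 6 swatches and endpoints inclusive, swatch 4 sits at t = (4 − 1)/(6 − 1) = 3/5 ≈ 0.6.
R = 96 + 0.6 × (58 − 96) = 73.2 → 73
G = 153 + 0.6 × (25 − 153) = 76.2 → 76
B = 82 + 0.6 × (175 − 82) = 137.8 → 138

(73, 76, 138)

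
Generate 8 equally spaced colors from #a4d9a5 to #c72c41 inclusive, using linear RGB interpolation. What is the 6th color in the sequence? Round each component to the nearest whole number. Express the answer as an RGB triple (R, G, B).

(189, 93, 94)

With 8 swatches and endpoints inclusive, swatch 6 sits at t = (6 − 1)/(8 − 1) = 5/7 ≈ 0.7143.
#a4d9a5 → (164, 217, 165); #c72c41 → (199, 44, 65).
R = 164 + 0.7143 × (199 − 164) = 189 → 189
G = 217 + 0.7143 × (44 − 217) = 93.426 → 93
B = 165 + 0.7143 × (65 − 165) = 93.57 → 94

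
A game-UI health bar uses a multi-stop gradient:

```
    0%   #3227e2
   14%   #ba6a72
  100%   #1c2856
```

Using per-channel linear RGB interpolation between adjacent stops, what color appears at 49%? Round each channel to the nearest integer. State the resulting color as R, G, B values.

(122, 79, 103)

49% lies between the 14% and 100% stops, so the local fraction is t = (49 − 14)/(100 − 14) = 35/86 ≈ 0.407.
#ba6a72 → (186, 106, 114); #1c2856 → (28, 40, 86).
R = 186 + 0.407 × (28 − 186) = 121.694 → 122
G = 106 + 0.407 × (40 − 106) = 79.138 → 79
B = 114 + 0.407 × (86 − 114) = 102.604 → 103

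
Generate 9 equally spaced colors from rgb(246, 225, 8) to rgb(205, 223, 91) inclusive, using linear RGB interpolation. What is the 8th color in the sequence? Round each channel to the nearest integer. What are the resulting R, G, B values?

With 9 swatches and endpoints inclusive, swatch 8 sits at t = (8 − 1)/(9 − 1) = 7/8 ≈ 0.875.
R = 246 + 0.875 × (205 − 246) = 210.125 → 210
G = 225 + 0.875 × (223 − 225) = 223.25 → 223
B = 8 + 0.875 × (91 − 8) = 80.625 → 81

(210, 223, 81)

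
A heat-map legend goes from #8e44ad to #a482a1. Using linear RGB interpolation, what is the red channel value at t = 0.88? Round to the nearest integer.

161

R₁ = 142 (from #8e44ad), R₂ = 164 (from #a482a1).
R = 142 + 0.88 × (164 − 142) = 161.36 → 161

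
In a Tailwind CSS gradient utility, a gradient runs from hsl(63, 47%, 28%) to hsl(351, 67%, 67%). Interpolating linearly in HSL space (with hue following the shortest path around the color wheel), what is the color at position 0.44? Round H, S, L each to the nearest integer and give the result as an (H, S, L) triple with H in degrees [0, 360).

(31, 56, 45)

Hue: 351 − 63 = 288°, but |288| > 180 so the shorter arc goes the other way: Δh = 288 − 360 = -72°.
H = 63 + 0.44 × (-72) = 31.32 → 31°
S = 47 + 0.44 × (67 − 47) = 55.8 → 56%
L = 28 + 0.44 × (67 − 28) = 45.16 → 45%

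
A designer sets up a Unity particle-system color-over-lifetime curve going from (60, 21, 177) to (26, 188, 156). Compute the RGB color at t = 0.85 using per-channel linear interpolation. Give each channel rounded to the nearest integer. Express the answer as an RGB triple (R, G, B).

R = 60 + 0.85 × (26 − 60) = 60 + 0.85 × -34 = 31.1 → 31
G = 21 + 0.85 × (188 − 21) = 21 + 0.85 × 167 = 162.95 → 163
B = 177 + 0.85 × (156 − 177) = 177 + 0.85 × -21 = 159.15 → 159

(31, 163, 159)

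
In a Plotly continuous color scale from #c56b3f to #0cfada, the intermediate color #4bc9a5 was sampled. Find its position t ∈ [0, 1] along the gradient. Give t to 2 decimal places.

0.66

Invert the lerp on the R channel (largest span, 185): t = (75 − 197) / (12 − 197) = -122/-185 = 0.65946.
Check on G: (201 − 107)/(250 − 107) = 0.6573 ✓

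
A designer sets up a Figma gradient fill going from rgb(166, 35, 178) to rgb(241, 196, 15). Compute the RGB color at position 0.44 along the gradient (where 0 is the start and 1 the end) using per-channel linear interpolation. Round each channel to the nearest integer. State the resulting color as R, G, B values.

R = 166 + 0.44 × (241 − 166) = 166 + 0.44 × 75 = 199 → 199
G = 35 + 0.44 × (196 − 35) = 35 + 0.44 × 161 = 105.84 → 106
B = 178 + 0.44 × (15 − 178) = 178 + 0.44 × -163 = 106.28 → 106
So the blended color is (199, 106, 106), about #c76a6a.

(199, 106, 106)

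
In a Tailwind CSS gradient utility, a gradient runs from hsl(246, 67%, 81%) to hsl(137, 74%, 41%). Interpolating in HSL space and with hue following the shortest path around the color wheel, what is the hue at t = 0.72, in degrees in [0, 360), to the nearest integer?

168

Hue arc: Δh = 137 − 246 = -109° (|Δh| ≤ 180, already the shorter path).
H = 246 + 0.72 × (-109) = 167.52 → 168°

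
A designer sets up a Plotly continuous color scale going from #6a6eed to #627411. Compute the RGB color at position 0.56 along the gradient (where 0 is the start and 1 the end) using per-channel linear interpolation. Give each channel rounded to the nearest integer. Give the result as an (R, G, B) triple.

#6a6eed → (106, 110, 237); #627411 → (98, 116, 17).
R = 106 + 0.56 × (98 − 106) = 106 + 0.56 × -8 = 101.52 → 102
G = 110 + 0.56 × (116 − 110) = 110 + 0.56 × 6 = 113.36 → 113
B = 237 + 0.56 × (17 − 237) = 237 + 0.56 × -220 = 113.8 → 114
So the blended color is (102, 113, 114), about #667172.

(102, 113, 114)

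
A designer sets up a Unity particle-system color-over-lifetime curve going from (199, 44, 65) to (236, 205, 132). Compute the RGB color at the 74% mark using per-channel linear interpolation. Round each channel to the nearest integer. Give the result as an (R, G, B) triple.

74% corresponds to t = 0.74.
R = 199 + 0.74 × (236 − 199) = 199 + 0.74 × 37 = 226.38 → 226
G = 44 + 0.74 × (205 − 44) = 44 + 0.74 × 161 = 163.14 → 163
B = 65 + 0.74 × (132 − 65) = 65 + 0.74 × 67 = 114.58 → 115

(226, 163, 115)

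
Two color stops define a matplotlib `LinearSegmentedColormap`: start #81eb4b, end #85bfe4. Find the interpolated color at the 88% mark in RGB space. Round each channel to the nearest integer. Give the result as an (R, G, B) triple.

#81eb4b → (129, 235, 75); #85bfe4 → (133, 191, 228).
88% corresponds to t = 0.88.
R = 129 + 0.88 × (133 − 129) = 129 + 0.88 × 4 = 132.52 → 133
G = 235 + 0.88 × (191 − 235) = 235 + 0.88 × -44 = 196.28 → 196
B = 75 + 0.88 × (228 − 75) = 75 + 0.88 × 153 = 209.64 → 210

(133, 196, 210)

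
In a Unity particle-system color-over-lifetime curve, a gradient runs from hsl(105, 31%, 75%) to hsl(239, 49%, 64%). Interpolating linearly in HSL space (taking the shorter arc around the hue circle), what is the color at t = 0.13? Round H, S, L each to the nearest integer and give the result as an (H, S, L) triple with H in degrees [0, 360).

Hue arc: Δh = 239 − 105 = 134° (|Δh| ≤ 180, already the shorter path).
H = 105 + 0.13 × (134) = 122.42 → 122°
S = 31 + 0.13 × (49 − 31) = 33.34 → 33%
L = 75 + 0.13 × (64 − 75) = 73.57 → 74%

(122, 33, 74)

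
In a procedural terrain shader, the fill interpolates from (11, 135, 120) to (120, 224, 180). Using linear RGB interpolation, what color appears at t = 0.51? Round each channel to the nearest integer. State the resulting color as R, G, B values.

R = 11 + 0.51 × (120 − 11) = 11 + 0.51 × 109 = 66.59 → 67
G = 135 + 0.51 × (224 − 135) = 135 + 0.51 × 89 = 180.39 → 180
B = 120 + 0.51 × (180 − 120) = 120 + 0.51 × 60 = 150.6 → 151

(67, 180, 151)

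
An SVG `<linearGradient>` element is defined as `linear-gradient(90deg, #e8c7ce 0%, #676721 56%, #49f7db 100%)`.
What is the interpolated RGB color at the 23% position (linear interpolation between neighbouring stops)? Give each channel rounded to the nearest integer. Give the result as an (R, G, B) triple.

23% lies between the 0% and 56% stops, so the local fraction is t = (23 − 0)/(56 − 0) = 23/56 ≈ 0.4107.
#e8c7ce → (232, 199, 206); #676721 → (103, 103, 33).
R = 232 + 0.4107 × (103 − 232) = 179.02 → 179
G = 199 + 0.4107 × (103 − 199) = 159.573 → 160
B = 206 + 0.4107 × (33 − 206) = 134.949 → 135

(179, 160, 135)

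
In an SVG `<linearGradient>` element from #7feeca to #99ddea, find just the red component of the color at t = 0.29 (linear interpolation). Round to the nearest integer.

R₁ = 127 (from #7feeca), R₂ = 153 (from #99ddea).
R = 127 + 0.29 × (153 − 127) = 134.54 → 135

135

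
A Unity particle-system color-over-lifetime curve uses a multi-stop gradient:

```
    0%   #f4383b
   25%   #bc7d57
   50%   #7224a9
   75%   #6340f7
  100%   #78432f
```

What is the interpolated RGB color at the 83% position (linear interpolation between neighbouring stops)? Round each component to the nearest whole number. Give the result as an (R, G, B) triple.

(106, 65, 183)

83% lies between the 75% and 100% stops, so the local fraction is t = (83 − 75)/(100 − 75) = 8/25 ≈ 0.32.
#6340f7 → (99, 64, 247); #78432f → (120, 67, 47).
R = 99 + 0.32 × (120 − 99) = 105.72 → 106
G = 64 + 0.32 × (67 − 64) = 64.96 → 65
B = 247 + 0.32 × (47 − 247) = 183 → 183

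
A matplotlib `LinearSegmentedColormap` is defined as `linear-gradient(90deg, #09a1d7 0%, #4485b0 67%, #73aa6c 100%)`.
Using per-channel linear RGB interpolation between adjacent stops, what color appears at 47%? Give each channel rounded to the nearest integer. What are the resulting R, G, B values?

(50, 141, 188)

47% lies between the 0% and 67% stops, so the local fraction is t = (47 − 0)/(67 − 0) = 47/67 ≈ 0.7015.
#09a1d7 → (9, 161, 215); #4485b0 → (68, 133, 176).
R = 9 + 0.7015 × (68 − 9) = 50.389 → 50
G = 161 + 0.7015 × (133 − 161) = 141.358 → 141
B = 215 + 0.7015 × (176 − 215) = 187.642 → 188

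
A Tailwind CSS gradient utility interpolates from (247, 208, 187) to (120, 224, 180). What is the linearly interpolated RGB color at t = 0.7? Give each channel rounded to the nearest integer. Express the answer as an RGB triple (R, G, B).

R = 247 + 0.7 × (120 − 247) = 247 + 0.7 × -127 = 158.1 → 158
G = 208 + 0.7 × (224 − 208) = 208 + 0.7 × 16 = 219.2 → 219
B = 187 + 0.7 × (180 − 187) = 187 + 0.7 × -7 = 182.1 → 182
So the blended color is (158, 219, 182), about #9edbb6.

(158, 219, 182)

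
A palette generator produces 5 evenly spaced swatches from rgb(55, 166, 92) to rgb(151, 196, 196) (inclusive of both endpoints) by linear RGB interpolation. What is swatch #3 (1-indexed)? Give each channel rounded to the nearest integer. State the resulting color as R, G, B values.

(103, 181, 144)

With 5 swatches and endpoints inclusive, swatch 3 sits at t = (3 − 1)/(5 − 1) = 2/4 ≈ 0.5.
R = 55 + 0.5 × (151 − 55) = 103 → 103
G = 166 + 0.5 × (196 − 166) = 181 → 181
B = 92 + 0.5 × (196 − 92) = 144 → 144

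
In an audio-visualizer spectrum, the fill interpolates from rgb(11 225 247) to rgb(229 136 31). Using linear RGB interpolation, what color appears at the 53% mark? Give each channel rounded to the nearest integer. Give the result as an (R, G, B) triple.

(127, 178, 133)

53% corresponds to t = 0.53.
R = 11 + 0.53 × (229 − 11) = 11 + 0.53 × 218 = 126.54 → 127
G = 225 + 0.53 × (136 − 225) = 225 + 0.53 × -89 = 177.83 → 178
B = 247 + 0.53 × (31 − 247) = 247 + 0.53 × -216 = 132.52 → 133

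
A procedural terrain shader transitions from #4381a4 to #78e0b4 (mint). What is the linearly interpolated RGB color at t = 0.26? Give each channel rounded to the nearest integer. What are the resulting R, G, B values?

#4381a4 → (67, 129, 164); #78e0b4 → (120, 224, 180).
R = 67 + 0.26 × (120 − 67) = 67 + 0.26 × 53 = 80.78 → 81
G = 129 + 0.26 × (224 − 129) = 129 + 0.26 × 95 = 153.7 → 154
B = 164 + 0.26 × (180 − 164) = 164 + 0.26 × 16 = 168.16 → 168

(81, 154, 168)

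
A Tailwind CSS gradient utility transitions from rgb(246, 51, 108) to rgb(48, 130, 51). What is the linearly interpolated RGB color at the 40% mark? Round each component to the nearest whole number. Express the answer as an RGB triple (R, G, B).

40% corresponds to t = 0.4.
R = 246 + 0.4 × (48 − 246) = 246 + 0.4 × -198 = 166.8 → 167
G = 51 + 0.4 × (130 − 51) = 51 + 0.4 × 79 = 82.6 → 83
B = 108 + 0.4 × (51 − 108) = 108 + 0.4 × -57 = 85.2 → 85

(167, 83, 85)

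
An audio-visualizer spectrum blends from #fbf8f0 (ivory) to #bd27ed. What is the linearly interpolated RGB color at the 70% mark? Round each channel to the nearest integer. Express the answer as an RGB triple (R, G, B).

#fbf8f0 → (251, 248, 240); #bd27ed → (189, 39, 237).
70% corresponds to t = 0.7.
R = 251 + 0.7 × (189 − 251) = 251 + 0.7 × -62 = 207.6 → 208
G = 248 + 0.7 × (39 − 248) = 248 + 0.7 × -209 = 101.7 → 102
B = 240 + 0.7 × (237 − 240) = 240 + 0.7 × -3 = 237.9 → 238

(208, 102, 238)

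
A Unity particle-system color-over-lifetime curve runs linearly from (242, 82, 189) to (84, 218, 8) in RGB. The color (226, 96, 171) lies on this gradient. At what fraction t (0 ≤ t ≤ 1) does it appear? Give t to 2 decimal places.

Invert the lerp on the B channel (largest span, 181): t = (171 − 189) / (8 − 189) = -18/-181 = 0.099448.
Check on R: (226 − 242)/(84 − 242) = 0.1013 ✓

0.10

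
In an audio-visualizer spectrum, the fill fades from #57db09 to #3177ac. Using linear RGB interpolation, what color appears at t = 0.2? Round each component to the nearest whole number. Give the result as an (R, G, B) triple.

#57db09 → (87, 219, 9); #3177ac → (49, 119, 172).
R = 87 + 0.2 × (49 − 87) = 87 + 0.2 × -38 = 79.4 → 79
G = 219 + 0.2 × (119 − 219) = 219 + 0.2 × -100 = 199 → 199
B = 9 + 0.2 × (172 − 9) = 9 + 0.2 × 163 = 41.6 → 42

(79, 199, 42)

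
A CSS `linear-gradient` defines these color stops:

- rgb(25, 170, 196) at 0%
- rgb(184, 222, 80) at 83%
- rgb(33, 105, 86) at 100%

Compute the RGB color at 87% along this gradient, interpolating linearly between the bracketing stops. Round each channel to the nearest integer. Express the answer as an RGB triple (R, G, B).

(148, 194, 81)

87% lies between the 83% and 100% stops, so the local fraction is t = (87 − 83)/(100 − 83) = 4/17 ≈ 0.2353.
R = 184 + 0.2353 × (33 − 184) = 148.47 → 148
G = 222 + 0.2353 × (105 − 222) = 194.47 → 194
B = 80 + 0.2353 × (86 − 80) = 81.412 → 81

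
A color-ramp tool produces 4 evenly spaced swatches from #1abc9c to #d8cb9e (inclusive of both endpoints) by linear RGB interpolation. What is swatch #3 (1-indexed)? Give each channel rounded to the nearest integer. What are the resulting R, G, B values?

(153, 198, 157)

With 4 swatches and endpoints inclusive, swatch 3 sits at t = (3 − 1)/(4 − 1) = 2/3 ≈ 0.6667.
#1abc9c → (26, 188, 156); #d8cb9e → (216, 203, 158).
R = 26 + 0.6667 × (216 − 26) = 152.673 → 153
G = 188 + 0.6667 × (203 − 188) = 198 → 198
B = 156 + 0.6667 × (158 − 156) = 157.333 → 157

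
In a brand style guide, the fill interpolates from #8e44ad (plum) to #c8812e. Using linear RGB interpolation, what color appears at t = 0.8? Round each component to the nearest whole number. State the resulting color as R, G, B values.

(188, 117, 71)

#8e44ad → (142, 68, 173); #c8812e → (200, 129, 46).
R = 142 + 0.8 × (200 − 142) = 142 + 0.8 × 58 = 188.4 → 188
G = 68 + 0.8 × (129 − 68) = 68 + 0.8 × 61 = 116.8 → 117
B = 173 + 0.8 × (46 − 173) = 173 + 0.8 × -127 = 71.4 → 71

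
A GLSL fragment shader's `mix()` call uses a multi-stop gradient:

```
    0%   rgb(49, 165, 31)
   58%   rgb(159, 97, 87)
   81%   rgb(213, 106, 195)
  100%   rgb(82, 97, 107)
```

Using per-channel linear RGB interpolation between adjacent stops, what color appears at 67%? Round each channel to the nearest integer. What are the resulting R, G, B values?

67% lies between the 58% and 81% stops, so the local fraction is t = (67 − 58)/(81 − 58) = 9/23 ≈ 0.3913.
R = 159 + 0.3913 × (213 − 159) = 180.13 → 180
G = 97 + 0.3913 × (106 − 97) = 100.522 → 101
B = 87 + 0.3913 × (195 − 87) = 129.26 → 129

(180, 101, 129)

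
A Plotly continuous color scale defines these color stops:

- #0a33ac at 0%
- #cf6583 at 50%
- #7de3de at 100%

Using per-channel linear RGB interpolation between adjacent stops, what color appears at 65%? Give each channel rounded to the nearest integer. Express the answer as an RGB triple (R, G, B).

(182, 139, 158)

65% lies between the 50% and 100% stops, so the local fraction is t = (65 − 50)/(100 − 50) = 15/50 ≈ 0.3.
#cf6583 → (207, 101, 131); #7de3de → (125, 227, 222).
R = 207 + 0.3 × (125 − 207) = 182.4 → 182
G = 101 + 0.3 × (227 − 101) = 138.8 → 139
B = 131 + 0.3 × (222 − 131) = 158.3 → 158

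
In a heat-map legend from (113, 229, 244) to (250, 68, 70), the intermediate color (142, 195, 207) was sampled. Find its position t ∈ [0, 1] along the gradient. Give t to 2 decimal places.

Invert the lerp on the B channel (largest span, 174): t = (207 − 244) / (70 − 244) = -37/-174 = 0.21264.
Check on R: (142 − 113)/(250 − 113) = 0.2117 ✓

0.21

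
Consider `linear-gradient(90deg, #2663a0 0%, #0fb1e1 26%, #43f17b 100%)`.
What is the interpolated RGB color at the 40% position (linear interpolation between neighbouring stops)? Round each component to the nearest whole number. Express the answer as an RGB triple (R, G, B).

(25, 189, 206)

40% lies between the 26% and 100% stops, so the local fraction is t = (40 − 26)/(100 − 26) = 14/74 ≈ 0.1892.
#0fb1e1 → (15, 177, 225); #43f17b → (67, 241, 123).
R = 15 + 0.1892 × (67 − 15) = 24.838 → 25
G = 177 + 0.1892 × (241 − 177) = 189.109 → 189
B = 225 + 0.1892 × (123 − 225) = 205.702 → 206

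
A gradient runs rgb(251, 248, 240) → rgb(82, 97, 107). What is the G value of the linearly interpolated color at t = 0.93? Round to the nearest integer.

G = 248 + 0.93 × (97 − 248) = 107.57 → 108

108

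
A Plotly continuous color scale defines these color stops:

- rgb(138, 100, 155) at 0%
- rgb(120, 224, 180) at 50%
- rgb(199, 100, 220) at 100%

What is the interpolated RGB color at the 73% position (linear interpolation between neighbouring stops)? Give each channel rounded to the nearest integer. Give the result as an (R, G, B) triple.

(156, 167, 198)

73% lies between the 50% and 100% stops, so the local fraction is t = (73 − 50)/(100 − 50) = 23/50 ≈ 0.46.
R = 120 + 0.46 × (199 − 120) = 156.34 → 156
G = 224 + 0.46 × (100 − 224) = 166.96 → 167
B = 180 + 0.46 × (220 − 180) = 198.4 → 198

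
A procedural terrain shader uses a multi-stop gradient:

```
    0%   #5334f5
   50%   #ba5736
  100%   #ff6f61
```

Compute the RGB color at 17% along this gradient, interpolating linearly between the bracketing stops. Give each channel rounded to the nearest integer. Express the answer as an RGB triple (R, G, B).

(118, 64, 180)

17% lies between the 0% and 50% stops, so the local fraction is t = (17 − 0)/(50 − 0) = 17/50 ≈ 0.34.
#5334f5 → (83, 52, 245); #ba5736 → (186, 87, 54).
R = 83 + 0.34 × (186 − 83) = 118.02 → 118
G = 52 + 0.34 × (87 − 52) = 63.9 → 64
B = 245 + 0.34 × (54 − 245) = 180.06 → 180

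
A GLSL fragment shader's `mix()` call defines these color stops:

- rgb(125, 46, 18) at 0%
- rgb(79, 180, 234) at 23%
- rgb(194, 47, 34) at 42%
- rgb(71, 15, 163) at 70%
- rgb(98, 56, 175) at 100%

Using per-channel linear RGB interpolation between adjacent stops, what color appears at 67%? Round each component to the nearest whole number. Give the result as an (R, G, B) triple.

67% lies between the 42% and 70% stops, so the local fraction is t = (67 − 42)/(70 − 42) = 25/28 ≈ 0.8929.
R = 194 + 0.8929 × (71 − 194) = 84.173 → 84
G = 47 + 0.8929 × (15 − 47) = 18.427 → 18
B = 34 + 0.8929 × (163 − 34) = 149.184 → 149

(84, 18, 149)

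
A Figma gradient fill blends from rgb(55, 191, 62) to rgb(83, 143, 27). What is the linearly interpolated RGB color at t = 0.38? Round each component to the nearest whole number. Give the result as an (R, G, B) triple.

(66, 173, 49)

R = 55 + 0.38 × (83 − 55) = 55 + 0.38 × 28 = 65.64 → 66
G = 191 + 0.38 × (143 − 191) = 191 + 0.38 × -48 = 172.76 → 173
B = 62 + 0.38 × (27 − 62) = 62 + 0.38 × -35 = 48.7 → 49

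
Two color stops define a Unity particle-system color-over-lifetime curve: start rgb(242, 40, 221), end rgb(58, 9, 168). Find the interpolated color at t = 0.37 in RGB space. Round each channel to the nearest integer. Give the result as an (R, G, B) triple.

(174, 29, 201)

R = 242 + 0.37 × (58 − 242) = 242 + 0.37 × -184 = 173.92 → 174
G = 40 + 0.37 × (9 − 40) = 40 + 0.37 × -31 = 28.53 → 29
B = 221 + 0.37 × (168 − 221) = 221 + 0.37 × -53 = 201.39 → 201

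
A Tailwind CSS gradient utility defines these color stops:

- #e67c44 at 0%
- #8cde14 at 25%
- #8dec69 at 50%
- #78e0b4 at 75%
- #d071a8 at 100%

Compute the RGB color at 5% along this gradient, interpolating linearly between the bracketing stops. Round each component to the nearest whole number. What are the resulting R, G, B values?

5% lies between the 0% and 25% stops, so the local fraction is t = (5 − 0)/(25 − 0) = 5/25 ≈ 0.2.
#e67c44 → (230, 124, 68); #8cde14 → (140, 222, 20).
R = 230 + 0.2 × (140 − 230) = 212 → 212
G = 124 + 0.2 × (222 − 124) = 143.6 → 144
B = 68 + 0.2 × (20 − 68) = 58.4 → 58

(212, 144, 58)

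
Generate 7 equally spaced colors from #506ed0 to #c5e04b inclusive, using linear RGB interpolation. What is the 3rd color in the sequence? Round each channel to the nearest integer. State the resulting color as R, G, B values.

With 7 swatches and endpoints inclusive, swatch 3 sits at t = (3 − 1)/(7 − 1) = 2/6 ≈ 0.3333.
#506ed0 → (80, 110, 208); #c5e04b → (197, 224, 75).
R = 80 + 0.3333 × (197 − 80) = 118.996 → 119
G = 110 + 0.3333 × (224 − 110) = 147.996 → 148
B = 208 + 0.3333 × (75 − 208) = 163.671 → 164

(119, 148, 164)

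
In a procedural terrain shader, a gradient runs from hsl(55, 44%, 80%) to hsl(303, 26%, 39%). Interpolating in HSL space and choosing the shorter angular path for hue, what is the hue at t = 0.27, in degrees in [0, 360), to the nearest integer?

25

Hue: 303 − 55 = 248°, but |248| > 180 so the shorter arc goes the other way: Δh = 248 − 360 = -112°.
H = 55 + 0.27 × (-112) = 24.76 → 25°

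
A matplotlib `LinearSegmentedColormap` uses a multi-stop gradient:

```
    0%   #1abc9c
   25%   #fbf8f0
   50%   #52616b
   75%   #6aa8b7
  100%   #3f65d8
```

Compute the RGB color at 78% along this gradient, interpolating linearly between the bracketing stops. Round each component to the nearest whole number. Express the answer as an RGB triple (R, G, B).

(101, 160, 187)

78% lies between the 75% and 100% stops, so the local fraction is t = (78 − 75)/(100 − 75) = 3/25 ≈ 0.12.
#6aa8b7 → (106, 168, 183); #3f65d8 → (63, 101, 216).
R = 106 + 0.12 × (63 − 106) = 100.84 → 101
G = 168 + 0.12 × (101 − 168) = 159.96 → 160
B = 183 + 0.12 × (216 − 183) = 186.96 → 187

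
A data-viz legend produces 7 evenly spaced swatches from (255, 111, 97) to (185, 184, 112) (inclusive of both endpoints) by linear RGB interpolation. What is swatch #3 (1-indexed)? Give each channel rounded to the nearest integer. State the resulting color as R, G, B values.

With 7 swatches and endpoints inclusive, swatch 3 sits at t = (3 − 1)/(7 − 1) = 2/6 ≈ 0.3333.
R = 255 + 0.3333 × (185 − 255) = 231.669 → 232
G = 111 + 0.3333 × (184 − 111) = 135.331 → 135
B = 97 + 0.3333 × (112 − 97) = 101.999 → 102

(232, 135, 102)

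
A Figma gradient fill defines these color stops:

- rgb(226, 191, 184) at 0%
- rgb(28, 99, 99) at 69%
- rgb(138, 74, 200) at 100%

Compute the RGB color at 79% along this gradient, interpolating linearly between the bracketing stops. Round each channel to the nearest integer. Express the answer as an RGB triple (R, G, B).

79% lies between the 69% and 100% stops, so the local fraction is t = (79 − 69)/(100 − 69) = 10/31 ≈ 0.3226.
R = 28 + 0.3226 × (138 − 28) = 63.486 → 63
G = 99 + 0.3226 × (74 − 99) = 90.935 → 91
B = 99 + 0.3226 × (200 − 99) = 131.583 → 132

(63, 91, 132)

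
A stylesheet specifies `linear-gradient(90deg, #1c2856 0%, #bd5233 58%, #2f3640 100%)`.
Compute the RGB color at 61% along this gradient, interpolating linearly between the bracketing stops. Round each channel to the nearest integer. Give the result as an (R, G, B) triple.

(179, 80, 52)

61% lies between the 58% and 100% stops, so the local fraction is t = (61 − 58)/(100 − 58) = 3/42 ≈ 0.0714.
#bd5233 → (189, 82, 51); #2f3640 → (47, 54, 64).
R = 189 + 0.0714 × (47 − 189) = 178.861 → 179
G = 82 + 0.0714 × (54 − 82) = 80.001 → 80
B = 51 + 0.0714 × (64 − 51) = 51.928 → 52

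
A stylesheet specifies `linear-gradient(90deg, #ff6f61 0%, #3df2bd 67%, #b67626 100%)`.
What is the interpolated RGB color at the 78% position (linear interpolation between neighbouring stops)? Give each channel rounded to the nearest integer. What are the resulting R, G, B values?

(101, 201, 139)

78% lies between the 67% and 100% stops, so the local fraction is t = (78 − 67)/(100 − 67) = 11/33 ≈ 0.3333.
#3df2bd → (61, 242, 189); #b67626 → (182, 118, 38).
R = 61 + 0.3333 × (182 − 61) = 101.329 → 101
G = 242 + 0.3333 × (118 − 242) = 200.671 → 201
B = 189 + 0.3333 × (38 − 189) = 138.672 → 139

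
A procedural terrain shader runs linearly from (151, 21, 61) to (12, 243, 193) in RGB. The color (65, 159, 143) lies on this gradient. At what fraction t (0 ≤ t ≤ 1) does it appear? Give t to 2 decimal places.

Invert the lerp on the G channel (largest span, 222): t = (159 − 21) / (243 − 21) = 138/222 = 0.62162.
Check on R: (65 − 151)/(12 − 151) = 0.6187 ✓

0.62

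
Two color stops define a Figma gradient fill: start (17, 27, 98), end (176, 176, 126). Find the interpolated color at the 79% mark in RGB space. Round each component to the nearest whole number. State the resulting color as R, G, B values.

79% corresponds to t = 0.79.
R = 17 + 0.79 × (176 − 17) = 17 + 0.79 × 159 = 142.61 → 143
G = 27 + 0.79 × (176 − 27) = 27 + 0.79 × 149 = 144.71 → 145
B = 98 + 0.79 × (126 − 98) = 98 + 0.79 × 28 = 120.12 → 120
So the blended color is (143, 145, 120), about #8f9178.

(143, 145, 120)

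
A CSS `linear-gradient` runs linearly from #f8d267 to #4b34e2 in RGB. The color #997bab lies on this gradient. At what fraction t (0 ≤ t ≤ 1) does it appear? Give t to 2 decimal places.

Invert the lerp on the R channel (largest span, 173): t = (153 − 248) / (75 − 248) = -95/-173 = 0.54913.
Check on G: (123 − 210)/(52 − 210) = 0.5506 ✓

0.55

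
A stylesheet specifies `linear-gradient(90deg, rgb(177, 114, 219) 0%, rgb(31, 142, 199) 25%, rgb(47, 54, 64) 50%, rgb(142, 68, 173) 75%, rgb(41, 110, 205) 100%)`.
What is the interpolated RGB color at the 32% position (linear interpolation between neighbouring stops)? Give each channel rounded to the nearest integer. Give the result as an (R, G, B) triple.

(35, 117, 161)

32% lies between the 25% and 50% stops, so the local fraction is t = (32 − 25)/(50 − 25) = 7/25 ≈ 0.28.
R = 31 + 0.28 × (47 − 31) = 35.48 → 35
G = 142 + 0.28 × (54 − 142) = 117.36 → 117
B = 199 + 0.28 × (64 − 199) = 161.2 → 161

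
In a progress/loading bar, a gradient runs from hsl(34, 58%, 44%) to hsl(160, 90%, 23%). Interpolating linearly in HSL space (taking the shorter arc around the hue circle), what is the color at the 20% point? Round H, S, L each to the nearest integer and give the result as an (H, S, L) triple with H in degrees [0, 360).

(59, 64, 40)

Hue arc: Δh = 160 − 34 = 126° (|Δh| ≤ 180, already the shorter path).
H = 34 + 0.2 × (126) = 59.2 → 59°
S = 58 + 0.2 × (90 − 58) = 64.4 → 64%
L = 44 + 0.2 × (23 − 44) = 39.8 → 40%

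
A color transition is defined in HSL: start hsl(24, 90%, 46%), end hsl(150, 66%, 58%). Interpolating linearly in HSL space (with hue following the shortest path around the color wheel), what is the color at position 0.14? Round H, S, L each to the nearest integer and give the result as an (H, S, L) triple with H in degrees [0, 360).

(42, 87, 48)

Hue arc: Δh = 150 − 24 = 126° (|Δh| ≤ 180, already the shorter path).
H = 24 + 0.14 × (126) = 41.64 → 42°
S = 90 + 0.14 × (66 − 90) = 86.64 → 87%
L = 46 + 0.14 × (58 − 46) = 47.68 → 48%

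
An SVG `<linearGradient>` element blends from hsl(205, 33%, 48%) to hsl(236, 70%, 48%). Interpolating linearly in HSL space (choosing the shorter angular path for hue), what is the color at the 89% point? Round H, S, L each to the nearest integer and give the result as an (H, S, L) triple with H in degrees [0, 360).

(233, 66, 48)

Hue arc: Δh = 236 − 205 = 31° (|Δh| ≤ 180, already the shorter path).
H = 205 + 0.89 × (31) = 232.59 → 233°
S = 33 + 0.89 × (70 − 33) = 65.93 → 66%
L = 48 + 0.89 × (48 − 48) = 48 → 48%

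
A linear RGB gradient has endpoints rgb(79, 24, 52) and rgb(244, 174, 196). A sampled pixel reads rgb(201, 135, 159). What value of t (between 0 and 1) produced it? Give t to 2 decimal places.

Invert the lerp on the R channel (largest span, 165): t = (201 − 79) / (244 − 79) = 122/165 = 0.73939.
Check on G: (135 − 24)/(174 − 24) = 0.74 ✓

0.74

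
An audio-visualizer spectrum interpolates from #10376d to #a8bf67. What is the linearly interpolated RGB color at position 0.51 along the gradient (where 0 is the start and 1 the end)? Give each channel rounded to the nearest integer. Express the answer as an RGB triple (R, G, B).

(94, 124, 106)

#10376d → (16, 55, 109); #a8bf67 → (168, 191, 103).
R = 16 + 0.51 × (168 − 16) = 16 + 0.51 × 152 = 93.52 → 94
G = 55 + 0.51 × (191 − 55) = 55 + 0.51 × 136 = 124.36 → 124
B = 109 + 0.51 × (103 − 109) = 109 + 0.51 × -6 = 105.94 → 106
So the blended color is (94, 124, 106), about #5e7c6a.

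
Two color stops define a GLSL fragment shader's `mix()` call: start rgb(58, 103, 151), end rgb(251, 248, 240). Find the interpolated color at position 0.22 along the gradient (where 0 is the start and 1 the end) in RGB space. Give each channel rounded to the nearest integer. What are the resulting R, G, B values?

(100, 135, 171)

R = 58 + 0.22 × (251 − 58) = 58 + 0.22 × 193 = 100.46 → 100
G = 103 + 0.22 × (248 − 103) = 103 + 0.22 × 145 = 134.9 → 135
B = 151 + 0.22 × (240 − 151) = 151 + 0.22 × 89 = 170.58 → 171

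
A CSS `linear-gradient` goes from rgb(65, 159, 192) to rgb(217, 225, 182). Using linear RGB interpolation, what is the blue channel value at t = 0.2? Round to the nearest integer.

190

B = 192 + 0.2 × (182 − 192) = 190 → 190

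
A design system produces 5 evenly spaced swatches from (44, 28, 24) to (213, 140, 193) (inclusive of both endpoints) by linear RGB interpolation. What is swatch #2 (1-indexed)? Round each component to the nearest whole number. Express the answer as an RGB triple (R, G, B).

With 5 swatches and endpoints inclusive, swatch 2 sits at t = (2 − 1)/(5 − 1) = 1/4 ≈ 0.25.
R = 44 + 0.25 × (213 − 44) = 86.25 → 86
G = 28 + 0.25 × (140 − 28) = 56 → 56
B = 24 + 0.25 × (193 − 24) = 66.25 → 66

(86, 56, 66)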